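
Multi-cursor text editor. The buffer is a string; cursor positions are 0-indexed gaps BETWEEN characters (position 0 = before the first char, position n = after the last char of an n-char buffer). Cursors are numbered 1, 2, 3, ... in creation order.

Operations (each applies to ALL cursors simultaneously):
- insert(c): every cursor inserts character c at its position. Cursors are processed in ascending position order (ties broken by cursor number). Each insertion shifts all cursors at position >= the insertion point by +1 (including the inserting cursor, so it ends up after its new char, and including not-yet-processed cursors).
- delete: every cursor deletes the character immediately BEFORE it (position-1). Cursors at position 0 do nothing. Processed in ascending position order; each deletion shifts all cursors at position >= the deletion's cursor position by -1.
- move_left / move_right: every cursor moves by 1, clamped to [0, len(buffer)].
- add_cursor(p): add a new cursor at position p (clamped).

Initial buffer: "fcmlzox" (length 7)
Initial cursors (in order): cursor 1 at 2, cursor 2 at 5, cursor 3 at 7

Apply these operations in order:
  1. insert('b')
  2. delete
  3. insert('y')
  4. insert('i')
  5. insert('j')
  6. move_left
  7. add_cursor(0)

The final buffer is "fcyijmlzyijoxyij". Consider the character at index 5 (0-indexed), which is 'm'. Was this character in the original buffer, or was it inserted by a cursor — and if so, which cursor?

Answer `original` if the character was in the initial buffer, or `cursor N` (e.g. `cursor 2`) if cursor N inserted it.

After op 1 (insert('b')): buffer="fcbmlzboxb" (len 10), cursors c1@3 c2@7 c3@10, authorship ..1...2..3
After op 2 (delete): buffer="fcmlzox" (len 7), cursors c1@2 c2@5 c3@7, authorship .......
After op 3 (insert('y')): buffer="fcymlzyoxy" (len 10), cursors c1@3 c2@7 c3@10, authorship ..1...2..3
After op 4 (insert('i')): buffer="fcyimlzyioxyi" (len 13), cursors c1@4 c2@9 c3@13, authorship ..11...22..33
After op 5 (insert('j')): buffer="fcyijmlzyijoxyij" (len 16), cursors c1@5 c2@11 c3@16, authorship ..111...222..333
After op 6 (move_left): buffer="fcyijmlzyijoxyij" (len 16), cursors c1@4 c2@10 c3@15, authorship ..111...222..333
After op 7 (add_cursor(0)): buffer="fcyijmlzyijoxyij" (len 16), cursors c4@0 c1@4 c2@10 c3@15, authorship ..111...222..333
Authorship (.=original, N=cursor N): . . 1 1 1 . . . 2 2 2 . . 3 3 3
Index 5: author = original

Answer: original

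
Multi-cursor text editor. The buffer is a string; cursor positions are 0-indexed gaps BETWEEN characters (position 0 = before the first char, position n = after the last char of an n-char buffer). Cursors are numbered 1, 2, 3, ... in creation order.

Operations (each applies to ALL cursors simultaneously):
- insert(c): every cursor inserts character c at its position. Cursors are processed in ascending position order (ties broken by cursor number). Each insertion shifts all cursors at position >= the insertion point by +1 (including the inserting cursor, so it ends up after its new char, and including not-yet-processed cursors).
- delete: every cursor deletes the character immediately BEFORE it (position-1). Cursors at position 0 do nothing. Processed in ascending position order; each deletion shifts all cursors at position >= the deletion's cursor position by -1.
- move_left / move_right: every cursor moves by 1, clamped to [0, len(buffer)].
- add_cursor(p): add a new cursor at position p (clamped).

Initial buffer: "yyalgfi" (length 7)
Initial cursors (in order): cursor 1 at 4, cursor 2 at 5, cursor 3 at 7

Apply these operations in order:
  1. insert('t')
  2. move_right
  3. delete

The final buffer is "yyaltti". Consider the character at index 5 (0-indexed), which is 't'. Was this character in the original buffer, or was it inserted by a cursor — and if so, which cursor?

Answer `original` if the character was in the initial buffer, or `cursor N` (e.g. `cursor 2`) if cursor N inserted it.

Answer: cursor 2

Derivation:
After op 1 (insert('t')): buffer="yyaltgtfit" (len 10), cursors c1@5 c2@7 c3@10, authorship ....1.2..3
After op 2 (move_right): buffer="yyaltgtfit" (len 10), cursors c1@6 c2@8 c3@10, authorship ....1.2..3
After op 3 (delete): buffer="yyaltti" (len 7), cursors c1@5 c2@6 c3@7, authorship ....12.
Authorship (.=original, N=cursor N): . . . . 1 2 .
Index 5: author = 2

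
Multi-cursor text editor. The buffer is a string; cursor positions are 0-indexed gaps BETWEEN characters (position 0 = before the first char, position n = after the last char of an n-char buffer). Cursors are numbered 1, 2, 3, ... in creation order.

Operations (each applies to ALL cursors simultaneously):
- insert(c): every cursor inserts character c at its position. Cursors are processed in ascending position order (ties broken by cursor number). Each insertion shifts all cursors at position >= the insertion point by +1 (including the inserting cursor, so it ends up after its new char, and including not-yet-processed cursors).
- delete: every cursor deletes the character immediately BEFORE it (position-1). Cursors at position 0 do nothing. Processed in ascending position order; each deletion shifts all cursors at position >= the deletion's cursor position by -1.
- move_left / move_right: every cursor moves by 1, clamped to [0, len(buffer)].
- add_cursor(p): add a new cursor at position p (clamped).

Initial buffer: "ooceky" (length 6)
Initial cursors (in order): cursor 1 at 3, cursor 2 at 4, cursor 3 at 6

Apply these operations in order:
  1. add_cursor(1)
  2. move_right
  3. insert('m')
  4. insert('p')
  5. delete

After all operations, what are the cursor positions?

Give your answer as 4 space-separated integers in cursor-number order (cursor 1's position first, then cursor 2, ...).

Answer: 6 8 10 3

Derivation:
After op 1 (add_cursor(1)): buffer="ooceky" (len 6), cursors c4@1 c1@3 c2@4 c3@6, authorship ......
After op 2 (move_right): buffer="ooceky" (len 6), cursors c4@2 c1@4 c2@5 c3@6, authorship ......
After op 3 (insert('m')): buffer="oomcemkmym" (len 10), cursors c4@3 c1@6 c2@8 c3@10, authorship ..4..1.2.3
After op 4 (insert('p')): buffer="oompcempkmpymp" (len 14), cursors c4@4 c1@8 c2@11 c3@14, authorship ..44..11.22.33
After op 5 (delete): buffer="oomcemkmym" (len 10), cursors c4@3 c1@6 c2@8 c3@10, authorship ..4..1.2.3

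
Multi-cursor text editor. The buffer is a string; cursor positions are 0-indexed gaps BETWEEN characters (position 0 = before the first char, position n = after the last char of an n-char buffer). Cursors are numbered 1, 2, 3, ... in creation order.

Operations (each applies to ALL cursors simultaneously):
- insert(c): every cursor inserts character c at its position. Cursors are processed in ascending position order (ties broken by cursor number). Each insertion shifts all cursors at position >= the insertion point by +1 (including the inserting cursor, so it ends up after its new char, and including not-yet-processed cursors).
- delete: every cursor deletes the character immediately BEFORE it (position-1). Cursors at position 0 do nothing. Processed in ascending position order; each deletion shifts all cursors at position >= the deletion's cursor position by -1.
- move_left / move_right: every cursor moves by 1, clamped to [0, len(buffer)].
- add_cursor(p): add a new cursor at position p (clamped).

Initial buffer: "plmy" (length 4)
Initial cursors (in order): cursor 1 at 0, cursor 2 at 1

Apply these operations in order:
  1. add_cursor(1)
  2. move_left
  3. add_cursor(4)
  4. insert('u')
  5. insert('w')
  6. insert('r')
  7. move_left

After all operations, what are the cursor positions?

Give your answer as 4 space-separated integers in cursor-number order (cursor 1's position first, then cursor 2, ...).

Answer: 8 8 8 15

Derivation:
After op 1 (add_cursor(1)): buffer="plmy" (len 4), cursors c1@0 c2@1 c3@1, authorship ....
After op 2 (move_left): buffer="plmy" (len 4), cursors c1@0 c2@0 c3@0, authorship ....
After op 3 (add_cursor(4)): buffer="plmy" (len 4), cursors c1@0 c2@0 c3@0 c4@4, authorship ....
After op 4 (insert('u')): buffer="uuuplmyu" (len 8), cursors c1@3 c2@3 c3@3 c4@8, authorship 123....4
After op 5 (insert('w')): buffer="uuuwwwplmyuw" (len 12), cursors c1@6 c2@6 c3@6 c4@12, authorship 123123....44
After op 6 (insert('r')): buffer="uuuwwwrrrplmyuwr" (len 16), cursors c1@9 c2@9 c3@9 c4@16, authorship 123123123....444
After op 7 (move_left): buffer="uuuwwwrrrplmyuwr" (len 16), cursors c1@8 c2@8 c3@8 c4@15, authorship 123123123....444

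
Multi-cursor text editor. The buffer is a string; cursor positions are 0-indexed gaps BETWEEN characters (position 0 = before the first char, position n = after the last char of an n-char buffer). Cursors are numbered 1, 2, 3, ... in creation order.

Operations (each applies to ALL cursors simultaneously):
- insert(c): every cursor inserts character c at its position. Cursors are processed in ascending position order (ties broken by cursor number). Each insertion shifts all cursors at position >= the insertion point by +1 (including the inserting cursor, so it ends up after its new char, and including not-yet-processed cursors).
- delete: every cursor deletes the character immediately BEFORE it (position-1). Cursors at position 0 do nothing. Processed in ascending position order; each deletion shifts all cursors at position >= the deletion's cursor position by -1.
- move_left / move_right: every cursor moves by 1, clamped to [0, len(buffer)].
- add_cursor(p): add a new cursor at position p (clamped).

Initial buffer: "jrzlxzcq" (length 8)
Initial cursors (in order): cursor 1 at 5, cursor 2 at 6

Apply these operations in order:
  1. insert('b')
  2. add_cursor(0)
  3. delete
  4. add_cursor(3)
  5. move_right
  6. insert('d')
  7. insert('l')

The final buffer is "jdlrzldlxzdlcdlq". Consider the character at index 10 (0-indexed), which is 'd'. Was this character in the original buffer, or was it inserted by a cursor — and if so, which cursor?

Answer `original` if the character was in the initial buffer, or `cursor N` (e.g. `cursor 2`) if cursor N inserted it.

After op 1 (insert('b')): buffer="jrzlxbzbcq" (len 10), cursors c1@6 c2@8, authorship .....1.2..
After op 2 (add_cursor(0)): buffer="jrzlxbzbcq" (len 10), cursors c3@0 c1@6 c2@8, authorship .....1.2..
After op 3 (delete): buffer="jrzlxzcq" (len 8), cursors c3@0 c1@5 c2@6, authorship ........
After op 4 (add_cursor(3)): buffer="jrzlxzcq" (len 8), cursors c3@0 c4@3 c1@5 c2@6, authorship ........
After op 5 (move_right): buffer="jrzlxzcq" (len 8), cursors c3@1 c4@4 c1@6 c2@7, authorship ........
After op 6 (insert('d')): buffer="jdrzldxzdcdq" (len 12), cursors c3@2 c4@6 c1@9 c2@11, authorship .3...4..1.2.
After op 7 (insert('l')): buffer="jdlrzldlxzdlcdlq" (len 16), cursors c3@3 c4@8 c1@12 c2@15, authorship .33...44..11.22.
Authorship (.=original, N=cursor N): . 3 3 . . . 4 4 . . 1 1 . 2 2 .
Index 10: author = 1

Answer: cursor 1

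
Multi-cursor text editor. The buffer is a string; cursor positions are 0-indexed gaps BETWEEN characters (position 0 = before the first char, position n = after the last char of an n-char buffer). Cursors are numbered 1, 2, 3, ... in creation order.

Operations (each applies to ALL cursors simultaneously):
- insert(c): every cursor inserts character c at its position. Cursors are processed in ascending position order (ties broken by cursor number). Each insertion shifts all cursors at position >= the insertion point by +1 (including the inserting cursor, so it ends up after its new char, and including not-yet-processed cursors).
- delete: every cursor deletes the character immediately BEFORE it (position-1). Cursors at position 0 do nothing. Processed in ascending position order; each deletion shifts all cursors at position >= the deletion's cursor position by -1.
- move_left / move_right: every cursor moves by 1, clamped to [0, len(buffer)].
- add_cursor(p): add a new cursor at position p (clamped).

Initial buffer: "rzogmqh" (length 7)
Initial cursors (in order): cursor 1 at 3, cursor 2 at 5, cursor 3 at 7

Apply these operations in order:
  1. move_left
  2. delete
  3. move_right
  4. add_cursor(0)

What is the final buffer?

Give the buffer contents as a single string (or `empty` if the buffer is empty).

Answer: romh

Derivation:
After op 1 (move_left): buffer="rzogmqh" (len 7), cursors c1@2 c2@4 c3@6, authorship .......
After op 2 (delete): buffer="romh" (len 4), cursors c1@1 c2@2 c3@3, authorship ....
After op 3 (move_right): buffer="romh" (len 4), cursors c1@2 c2@3 c3@4, authorship ....
After op 4 (add_cursor(0)): buffer="romh" (len 4), cursors c4@0 c1@2 c2@3 c3@4, authorship ....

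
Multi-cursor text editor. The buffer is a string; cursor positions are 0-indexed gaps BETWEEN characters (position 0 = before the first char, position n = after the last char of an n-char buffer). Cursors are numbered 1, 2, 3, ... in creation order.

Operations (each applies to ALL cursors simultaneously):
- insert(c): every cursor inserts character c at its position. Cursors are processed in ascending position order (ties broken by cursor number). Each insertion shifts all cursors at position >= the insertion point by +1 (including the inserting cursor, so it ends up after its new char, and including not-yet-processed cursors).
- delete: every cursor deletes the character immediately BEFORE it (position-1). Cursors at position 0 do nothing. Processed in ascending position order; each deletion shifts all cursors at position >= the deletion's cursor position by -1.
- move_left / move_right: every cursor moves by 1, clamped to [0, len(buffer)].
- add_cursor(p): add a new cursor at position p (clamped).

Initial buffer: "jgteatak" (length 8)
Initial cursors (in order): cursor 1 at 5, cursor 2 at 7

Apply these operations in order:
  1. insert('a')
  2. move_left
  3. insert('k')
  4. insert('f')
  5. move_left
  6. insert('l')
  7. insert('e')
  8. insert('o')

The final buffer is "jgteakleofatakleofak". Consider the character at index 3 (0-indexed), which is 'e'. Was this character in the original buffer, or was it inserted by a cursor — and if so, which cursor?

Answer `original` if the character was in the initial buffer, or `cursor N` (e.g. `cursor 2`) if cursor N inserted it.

Answer: original

Derivation:
After op 1 (insert('a')): buffer="jgteaataak" (len 10), cursors c1@6 c2@9, authorship .....1..2.
After op 2 (move_left): buffer="jgteaataak" (len 10), cursors c1@5 c2@8, authorship .....1..2.
After op 3 (insert('k')): buffer="jgteakatakak" (len 12), cursors c1@6 c2@10, authorship .....11..22.
After op 4 (insert('f')): buffer="jgteakfatakfak" (len 14), cursors c1@7 c2@12, authorship .....111..222.
After op 5 (move_left): buffer="jgteakfatakfak" (len 14), cursors c1@6 c2@11, authorship .....111..222.
After op 6 (insert('l')): buffer="jgteaklfataklfak" (len 16), cursors c1@7 c2@13, authorship .....1111..2222.
After op 7 (insert('e')): buffer="jgteaklefataklefak" (len 18), cursors c1@8 c2@15, authorship .....11111..22222.
After op 8 (insert('o')): buffer="jgteakleofatakleofak" (len 20), cursors c1@9 c2@17, authorship .....111111..222222.
Authorship (.=original, N=cursor N): . . . . . 1 1 1 1 1 1 . . 2 2 2 2 2 2 .
Index 3: author = original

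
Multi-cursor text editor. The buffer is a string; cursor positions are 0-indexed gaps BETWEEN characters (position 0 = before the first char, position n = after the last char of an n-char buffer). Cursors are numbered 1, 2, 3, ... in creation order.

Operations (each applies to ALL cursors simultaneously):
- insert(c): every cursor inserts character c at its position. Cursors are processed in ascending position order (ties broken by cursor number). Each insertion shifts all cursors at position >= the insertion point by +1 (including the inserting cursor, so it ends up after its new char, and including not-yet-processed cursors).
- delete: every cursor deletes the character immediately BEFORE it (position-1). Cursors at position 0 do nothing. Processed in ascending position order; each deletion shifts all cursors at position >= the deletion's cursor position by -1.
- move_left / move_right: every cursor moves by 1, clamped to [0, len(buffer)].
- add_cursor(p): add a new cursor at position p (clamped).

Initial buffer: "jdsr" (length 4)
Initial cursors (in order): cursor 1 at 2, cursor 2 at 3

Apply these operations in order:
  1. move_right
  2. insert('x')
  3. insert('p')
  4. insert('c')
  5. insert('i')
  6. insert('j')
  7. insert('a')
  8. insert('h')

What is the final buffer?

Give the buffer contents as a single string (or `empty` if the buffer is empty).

After op 1 (move_right): buffer="jdsr" (len 4), cursors c1@3 c2@4, authorship ....
After op 2 (insert('x')): buffer="jdsxrx" (len 6), cursors c1@4 c2@6, authorship ...1.2
After op 3 (insert('p')): buffer="jdsxprxp" (len 8), cursors c1@5 c2@8, authorship ...11.22
After op 4 (insert('c')): buffer="jdsxpcrxpc" (len 10), cursors c1@6 c2@10, authorship ...111.222
After op 5 (insert('i')): buffer="jdsxpcirxpci" (len 12), cursors c1@7 c2@12, authorship ...1111.2222
After op 6 (insert('j')): buffer="jdsxpcijrxpcij" (len 14), cursors c1@8 c2@14, authorship ...11111.22222
After op 7 (insert('a')): buffer="jdsxpcijarxpcija" (len 16), cursors c1@9 c2@16, authorship ...111111.222222
After op 8 (insert('h')): buffer="jdsxpcijahrxpcijah" (len 18), cursors c1@10 c2@18, authorship ...1111111.2222222

Answer: jdsxpcijahrxpcijah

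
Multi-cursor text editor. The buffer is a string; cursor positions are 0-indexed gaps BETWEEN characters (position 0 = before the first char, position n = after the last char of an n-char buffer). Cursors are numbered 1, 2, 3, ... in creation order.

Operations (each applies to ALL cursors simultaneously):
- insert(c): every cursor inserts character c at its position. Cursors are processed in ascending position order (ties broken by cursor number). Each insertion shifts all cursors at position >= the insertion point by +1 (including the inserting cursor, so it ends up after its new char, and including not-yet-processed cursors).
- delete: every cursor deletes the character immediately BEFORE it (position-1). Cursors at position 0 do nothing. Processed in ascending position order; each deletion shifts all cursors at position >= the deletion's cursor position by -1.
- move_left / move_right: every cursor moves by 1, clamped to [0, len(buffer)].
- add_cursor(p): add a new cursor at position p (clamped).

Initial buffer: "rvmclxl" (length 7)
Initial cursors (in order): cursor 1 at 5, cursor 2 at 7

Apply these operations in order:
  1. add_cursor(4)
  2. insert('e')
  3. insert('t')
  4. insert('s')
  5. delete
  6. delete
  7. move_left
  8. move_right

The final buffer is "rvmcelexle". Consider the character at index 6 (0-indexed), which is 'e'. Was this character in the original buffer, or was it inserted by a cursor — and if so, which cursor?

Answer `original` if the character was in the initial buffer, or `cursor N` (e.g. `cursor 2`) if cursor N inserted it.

After op 1 (add_cursor(4)): buffer="rvmclxl" (len 7), cursors c3@4 c1@5 c2@7, authorship .......
After op 2 (insert('e')): buffer="rvmcelexle" (len 10), cursors c3@5 c1@7 c2@10, authorship ....3.1..2
After op 3 (insert('t')): buffer="rvmcetletxlet" (len 13), cursors c3@6 c1@9 c2@13, authorship ....33.11..22
After op 4 (insert('s')): buffer="rvmcetsletsxlets" (len 16), cursors c3@7 c1@11 c2@16, authorship ....333.111..222
After op 5 (delete): buffer="rvmcetletxlet" (len 13), cursors c3@6 c1@9 c2@13, authorship ....33.11..22
After op 6 (delete): buffer="rvmcelexle" (len 10), cursors c3@5 c1@7 c2@10, authorship ....3.1..2
After op 7 (move_left): buffer="rvmcelexle" (len 10), cursors c3@4 c1@6 c2@9, authorship ....3.1..2
After op 8 (move_right): buffer="rvmcelexle" (len 10), cursors c3@5 c1@7 c2@10, authorship ....3.1..2
Authorship (.=original, N=cursor N): . . . . 3 . 1 . . 2
Index 6: author = 1

Answer: cursor 1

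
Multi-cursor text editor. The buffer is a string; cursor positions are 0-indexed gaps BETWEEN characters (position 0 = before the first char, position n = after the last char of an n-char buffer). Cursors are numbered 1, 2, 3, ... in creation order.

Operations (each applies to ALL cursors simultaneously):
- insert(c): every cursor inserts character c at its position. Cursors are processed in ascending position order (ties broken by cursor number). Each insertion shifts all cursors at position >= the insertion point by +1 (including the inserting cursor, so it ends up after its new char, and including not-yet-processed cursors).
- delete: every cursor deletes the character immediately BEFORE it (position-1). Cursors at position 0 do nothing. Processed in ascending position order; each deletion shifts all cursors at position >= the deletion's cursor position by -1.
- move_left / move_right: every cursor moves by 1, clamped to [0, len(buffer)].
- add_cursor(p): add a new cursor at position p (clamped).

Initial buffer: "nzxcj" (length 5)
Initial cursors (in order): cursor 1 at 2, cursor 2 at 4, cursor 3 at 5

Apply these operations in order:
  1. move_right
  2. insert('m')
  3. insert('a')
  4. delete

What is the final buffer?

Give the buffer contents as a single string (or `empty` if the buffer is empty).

After op 1 (move_right): buffer="nzxcj" (len 5), cursors c1@3 c2@5 c3@5, authorship .....
After op 2 (insert('m')): buffer="nzxmcjmm" (len 8), cursors c1@4 c2@8 c3@8, authorship ...1..23
After op 3 (insert('a')): buffer="nzxmacjmmaa" (len 11), cursors c1@5 c2@11 c3@11, authorship ...11..2323
After op 4 (delete): buffer="nzxmcjmm" (len 8), cursors c1@4 c2@8 c3@8, authorship ...1..23

Answer: nzxmcjmm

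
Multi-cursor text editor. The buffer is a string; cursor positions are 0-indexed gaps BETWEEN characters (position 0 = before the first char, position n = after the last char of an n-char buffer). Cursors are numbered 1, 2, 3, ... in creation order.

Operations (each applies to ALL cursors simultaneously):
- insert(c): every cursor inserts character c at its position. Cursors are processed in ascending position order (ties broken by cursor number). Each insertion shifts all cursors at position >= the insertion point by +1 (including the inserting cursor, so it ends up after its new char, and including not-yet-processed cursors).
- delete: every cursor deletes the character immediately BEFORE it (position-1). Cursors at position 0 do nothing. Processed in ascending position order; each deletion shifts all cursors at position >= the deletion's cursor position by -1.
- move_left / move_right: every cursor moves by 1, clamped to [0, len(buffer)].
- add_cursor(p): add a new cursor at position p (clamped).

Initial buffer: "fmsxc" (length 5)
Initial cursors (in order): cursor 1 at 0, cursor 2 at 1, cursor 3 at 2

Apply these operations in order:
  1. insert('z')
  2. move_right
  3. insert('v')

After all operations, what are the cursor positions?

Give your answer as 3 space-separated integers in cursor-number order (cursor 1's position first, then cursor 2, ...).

Answer: 3 6 9

Derivation:
After op 1 (insert('z')): buffer="zfzmzsxc" (len 8), cursors c1@1 c2@3 c3@5, authorship 1.2.3...
After op 2 (move_right): buffer="zfzmzsxc" (len 8), cursors c1@2 c2@4 c3@6, authorship 1.2.3...
After op 3 (insert('v')): buffer="zfvzmvzsvxc" (len 11), cursors c1@3 c2@6 c3@9, authorship 1.12.23.3..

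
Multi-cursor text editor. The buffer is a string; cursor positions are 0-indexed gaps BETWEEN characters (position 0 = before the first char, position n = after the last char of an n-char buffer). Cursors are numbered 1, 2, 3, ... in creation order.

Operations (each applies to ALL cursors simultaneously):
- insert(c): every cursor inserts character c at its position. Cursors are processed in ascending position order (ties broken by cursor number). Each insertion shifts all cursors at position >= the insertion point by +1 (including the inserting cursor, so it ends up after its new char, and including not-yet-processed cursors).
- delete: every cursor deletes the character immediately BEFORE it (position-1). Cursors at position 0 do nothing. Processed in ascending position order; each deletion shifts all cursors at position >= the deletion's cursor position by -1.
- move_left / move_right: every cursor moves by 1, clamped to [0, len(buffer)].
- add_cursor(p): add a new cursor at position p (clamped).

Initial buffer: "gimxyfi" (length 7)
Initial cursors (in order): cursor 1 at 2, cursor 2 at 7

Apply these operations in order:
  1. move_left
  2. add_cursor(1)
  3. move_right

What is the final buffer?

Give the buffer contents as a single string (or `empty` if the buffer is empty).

Answer: gimxyfi

Derivation:
After op 1 (move_left): buffer="gimxyfi" (len 7), cursors c1@1 c2@6, authorship .......
After op 2 (add_cursor(1)): buffer="gimxyfi" (len 7), cursors c1@1 c3@1 c2@6, authorship .......
After op 3 (move_right): buffer="gimxyfi" (len 7), cursors c1@2 c3@2 c2@7, authorship .......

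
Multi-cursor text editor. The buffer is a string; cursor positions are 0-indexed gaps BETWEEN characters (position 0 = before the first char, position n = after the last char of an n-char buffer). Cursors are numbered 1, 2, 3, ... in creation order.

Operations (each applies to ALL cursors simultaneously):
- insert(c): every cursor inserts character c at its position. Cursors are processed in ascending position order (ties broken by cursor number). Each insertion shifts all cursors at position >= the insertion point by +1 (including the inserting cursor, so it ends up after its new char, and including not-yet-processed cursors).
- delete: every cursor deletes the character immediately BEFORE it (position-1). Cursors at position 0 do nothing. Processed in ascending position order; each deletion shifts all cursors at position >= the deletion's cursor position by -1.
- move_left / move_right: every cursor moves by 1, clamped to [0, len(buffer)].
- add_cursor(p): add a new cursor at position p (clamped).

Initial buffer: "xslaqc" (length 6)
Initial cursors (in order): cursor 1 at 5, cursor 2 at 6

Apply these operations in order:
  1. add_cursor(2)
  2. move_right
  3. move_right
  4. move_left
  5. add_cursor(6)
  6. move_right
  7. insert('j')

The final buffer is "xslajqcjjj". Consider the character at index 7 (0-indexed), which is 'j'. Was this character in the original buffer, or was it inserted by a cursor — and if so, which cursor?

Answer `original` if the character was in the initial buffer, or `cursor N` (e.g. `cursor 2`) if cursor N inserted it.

After op 1 (add_cursor(2)): buffer="xslaqc" (len 6), cursors c3@2 c1@5 c2@6, authorship ......
After op 2 (move_right): buffer="xslaqc" (len 6), cursors c3@3 c1@6 c2@6, authorship ......
After op 3 (move_right): buffer="xslaqc" (len 6), cursors c3@4 c1@6 c2@6, authorship ......
After op 4 (move_left): buffer="xslaqc" (len 6), cursors c3@3 c1@5 c2@5, authorship ......
After op 5 (add_cursor(6)): buffer="xslaqc" (len 6), cursors c3@3 c1@5 c2@5 c4@6, authorship ......
After op 6 (move_right): buffer="xslaqc" (len 6), cursors c3@4 c1@6 c2@6 c4@6, authorship ......
After op 7 (insert('j')): buffer="xslajqcjjj" (len 10), cursors c3@5 c1@10 c2@10 c4@10, authorship ....3..124
Authorship (.=original, N=cursor N): . . . . 3 . . 1 2 4
Index 7: author = 1

Answer: cursor 1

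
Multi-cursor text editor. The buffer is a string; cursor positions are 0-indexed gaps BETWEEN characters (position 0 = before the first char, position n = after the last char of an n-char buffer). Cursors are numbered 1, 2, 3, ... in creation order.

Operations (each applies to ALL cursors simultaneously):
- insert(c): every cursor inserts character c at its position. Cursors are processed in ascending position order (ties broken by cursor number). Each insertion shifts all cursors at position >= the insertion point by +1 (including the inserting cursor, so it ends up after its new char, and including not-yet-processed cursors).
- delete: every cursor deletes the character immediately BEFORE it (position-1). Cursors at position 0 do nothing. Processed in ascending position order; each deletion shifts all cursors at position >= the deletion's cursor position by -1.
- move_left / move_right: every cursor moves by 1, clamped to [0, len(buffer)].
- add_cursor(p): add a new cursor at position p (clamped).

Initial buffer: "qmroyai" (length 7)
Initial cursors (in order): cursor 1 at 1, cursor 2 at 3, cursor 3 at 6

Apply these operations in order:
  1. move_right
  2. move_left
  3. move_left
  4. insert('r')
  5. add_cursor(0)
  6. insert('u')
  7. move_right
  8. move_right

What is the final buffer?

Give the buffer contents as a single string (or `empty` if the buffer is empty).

After op 1 (move_right): buffer="qmroyai" (len 7), cursors c1@2 c2@4 c3@7, authorship .......
After op 2 (move_left): buffer="qmroyai" (len 7), cursors c1@1 c2@3 c3@6, authorship .......
After op 3 (move_left): buffer="qmroyai" (len 7), cursors c1@0 c2@2 c3@5, authorship .......
After op 4 (insert('r')): buffer="rqmrroyrai" (len 10), cursors c1@1 c2@4 c3@8, authorship 1..2...3..
After op 5 (add_cursor(0)): buffer="rqmrroyrai" (len 10), cursors c4@0 c1@1 c2@4 c3@8, authorship 1..2...3..
After op 6 (insert('u')): buffer="uruqmruroyruai" (len 14), cursors c4@1 c1@3 c2@7 c3@12, authorship 411..22...33..
After op 7 (move_right): buffer="uruqmruroyruai" (len 14), cursors c4@2 c1@4 c2@8 c3@13, authorship 411..22...33..
After op 8 (move_right): buffer="uruqmruroyruai" (len 14), cursors c4@3 c1@5 c2@9 c3@14, authorship 411..22...33..

Answer: uruqmruroyruai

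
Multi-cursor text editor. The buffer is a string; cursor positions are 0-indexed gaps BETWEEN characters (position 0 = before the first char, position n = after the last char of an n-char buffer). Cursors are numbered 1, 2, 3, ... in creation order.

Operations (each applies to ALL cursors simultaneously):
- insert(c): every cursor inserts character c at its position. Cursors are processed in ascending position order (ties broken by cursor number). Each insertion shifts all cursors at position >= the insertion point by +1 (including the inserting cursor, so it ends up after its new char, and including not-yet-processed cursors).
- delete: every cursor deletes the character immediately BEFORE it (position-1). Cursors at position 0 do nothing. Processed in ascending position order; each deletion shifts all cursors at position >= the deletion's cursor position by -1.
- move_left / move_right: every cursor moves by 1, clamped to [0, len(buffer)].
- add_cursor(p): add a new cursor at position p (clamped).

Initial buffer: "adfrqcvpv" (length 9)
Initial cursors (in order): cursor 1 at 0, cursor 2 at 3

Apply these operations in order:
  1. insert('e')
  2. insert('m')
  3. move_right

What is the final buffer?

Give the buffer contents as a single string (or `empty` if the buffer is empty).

Answer: emadfemrqcvpv

Derivation:
After op 1 (insert('e')): buffer="eadferqcvpv" (len 11), cursors c1@1 c2@5, authorship 1...2......
After op 2 (insert('m')): buffer="emadfemrqcvpv" (len 13), cursors c1@2 c2@7, authorship 11...22......
After op 3 (move_right): buffer="emadfemrqcvpv" (len 13), cursors c1@3 c2@8, authorship 11...22......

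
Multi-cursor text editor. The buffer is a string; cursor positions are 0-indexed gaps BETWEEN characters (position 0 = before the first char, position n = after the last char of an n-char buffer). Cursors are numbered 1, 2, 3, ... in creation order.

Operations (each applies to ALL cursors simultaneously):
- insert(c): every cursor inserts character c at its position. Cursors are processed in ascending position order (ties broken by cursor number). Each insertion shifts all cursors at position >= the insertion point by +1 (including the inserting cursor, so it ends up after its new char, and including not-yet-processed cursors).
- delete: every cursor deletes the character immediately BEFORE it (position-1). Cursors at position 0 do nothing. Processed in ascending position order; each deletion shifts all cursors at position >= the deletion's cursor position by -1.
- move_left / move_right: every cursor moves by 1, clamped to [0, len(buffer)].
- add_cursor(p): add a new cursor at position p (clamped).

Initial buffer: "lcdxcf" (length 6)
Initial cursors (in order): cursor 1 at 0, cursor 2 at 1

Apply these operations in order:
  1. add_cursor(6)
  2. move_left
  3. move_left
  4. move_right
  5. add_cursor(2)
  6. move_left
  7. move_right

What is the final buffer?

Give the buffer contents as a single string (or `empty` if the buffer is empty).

Answer: lcdxcf

Derivation:
After op 1 (add_cursor(6)): buffer="lcdxcf" (len 6), cursors c1@0 c2@1 c3@6, authorship ......
After op 2 (move_left): buffer="lcdxcf" (len 6), cursors c1@0 c2@0 c3@5, authorship ......
After op 3 (move_left): buffer="lcdxcf" (len 6), cursors c1@0 c2@0 c3@4, authorship ......
After op 4 (move_right): buffer="lcdxcf" (len 6), cursors c1@1 c2@1 c3@5, authorship ......
After op 5 (add_cursor(2)): buffer="lcdxcf" (len 6), cursors c1@1 c2@1 c4@2 c3@5, authorship ......
After op 6 (move_left): buffer="lcdxcf" (len 6), cursors c1@0 c2@0 c4@1 c3@4, authorship ......
After op 7 (move_right): buffer="lcdxcf" (len 6), cursors c1@1 c2@1 c4@2 c3@5, authorship ......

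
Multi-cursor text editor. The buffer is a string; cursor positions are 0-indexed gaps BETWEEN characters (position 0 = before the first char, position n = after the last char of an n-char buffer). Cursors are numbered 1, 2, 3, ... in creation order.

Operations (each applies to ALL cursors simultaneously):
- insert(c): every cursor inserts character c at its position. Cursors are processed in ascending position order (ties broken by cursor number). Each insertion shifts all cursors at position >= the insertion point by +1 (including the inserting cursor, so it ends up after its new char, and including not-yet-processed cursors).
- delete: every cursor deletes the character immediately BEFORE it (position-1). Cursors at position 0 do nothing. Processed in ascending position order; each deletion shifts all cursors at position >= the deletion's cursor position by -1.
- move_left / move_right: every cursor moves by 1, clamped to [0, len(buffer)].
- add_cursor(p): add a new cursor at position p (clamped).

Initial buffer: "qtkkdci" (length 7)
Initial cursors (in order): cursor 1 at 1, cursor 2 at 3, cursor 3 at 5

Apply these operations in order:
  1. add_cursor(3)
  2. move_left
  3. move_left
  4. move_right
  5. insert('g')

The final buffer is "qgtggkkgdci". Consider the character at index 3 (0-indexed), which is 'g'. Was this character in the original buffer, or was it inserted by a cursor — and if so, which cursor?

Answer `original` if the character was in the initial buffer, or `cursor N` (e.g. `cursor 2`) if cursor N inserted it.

Answer: cursor 2

Derivation:
After op 1 (add_cursor(3)): buffer="qtkkdci" (len 7), cursors c1@1 c2@3 c4@3 c3@5, authorship .......
After op 2 (move_left): buffer="qtkkdci" (len 7), cursors c1@0 c2@2 c4@2 c3@4, authorship .......
After op 3 (move_left): buffer="qtkkdci" (len 7), cursors c1@0 c2@1 c4@1 c3@3, authorship .......
After op 4 (move_right): buffer="qtkkdci" (len 7), cursors c1@1 c2@2 c4@2 c3@4, authorship .......
After op 5 (insert('g')): buffer="qgtggkkgdci" (len 11), cursors c1@2 c2@5 c4@5 c3@8, authorship .1.24..3...
Authorship (.=original, N=cursor N): . 1 . 2 4 . . 3 . . .
Index 3: author = 2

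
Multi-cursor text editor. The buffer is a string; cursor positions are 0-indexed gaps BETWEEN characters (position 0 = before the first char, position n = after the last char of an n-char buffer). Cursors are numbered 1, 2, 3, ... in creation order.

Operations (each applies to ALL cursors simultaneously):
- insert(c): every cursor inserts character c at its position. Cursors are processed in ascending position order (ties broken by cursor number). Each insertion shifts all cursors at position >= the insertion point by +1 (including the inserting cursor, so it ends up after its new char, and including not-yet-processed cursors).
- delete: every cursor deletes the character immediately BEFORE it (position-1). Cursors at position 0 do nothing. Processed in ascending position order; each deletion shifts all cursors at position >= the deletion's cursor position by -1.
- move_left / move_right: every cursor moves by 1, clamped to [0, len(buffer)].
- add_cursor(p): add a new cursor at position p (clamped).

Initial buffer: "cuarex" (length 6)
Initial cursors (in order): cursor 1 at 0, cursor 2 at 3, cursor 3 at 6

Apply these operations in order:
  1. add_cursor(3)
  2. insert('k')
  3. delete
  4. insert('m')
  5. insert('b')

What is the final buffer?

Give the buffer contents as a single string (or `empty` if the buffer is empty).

Answer: mbcuammbbrexmb

Derivation:
After op 1 (add_cursor(3)): buffer="cuarex" (len 6), cursors c1@0 c2@3 c4@3 c3@6, authorship ......
After op 2 (insert('k')): buffer="kcuakkrexk" (len 10), cursors c1@1 c2@6 c4@6 c3@10, authorship 1...24...3
After op 3 (delete): buffer="cuarex" (len 6), cursors c1@0 c2@3 c4@3 c3@6, authorship ......
After op 4 (insert('m')): buffer="mcuammrexm" (len 10), cursors c1@1 c2@6 c4@6 c3@10, authorship 1...24...3
After op 5 (insert('b')): buffer="mbcuammbbrexmb" (len 14), cursors c1@2 c2@9 c4@9 c3@14, authorship 11...2424...33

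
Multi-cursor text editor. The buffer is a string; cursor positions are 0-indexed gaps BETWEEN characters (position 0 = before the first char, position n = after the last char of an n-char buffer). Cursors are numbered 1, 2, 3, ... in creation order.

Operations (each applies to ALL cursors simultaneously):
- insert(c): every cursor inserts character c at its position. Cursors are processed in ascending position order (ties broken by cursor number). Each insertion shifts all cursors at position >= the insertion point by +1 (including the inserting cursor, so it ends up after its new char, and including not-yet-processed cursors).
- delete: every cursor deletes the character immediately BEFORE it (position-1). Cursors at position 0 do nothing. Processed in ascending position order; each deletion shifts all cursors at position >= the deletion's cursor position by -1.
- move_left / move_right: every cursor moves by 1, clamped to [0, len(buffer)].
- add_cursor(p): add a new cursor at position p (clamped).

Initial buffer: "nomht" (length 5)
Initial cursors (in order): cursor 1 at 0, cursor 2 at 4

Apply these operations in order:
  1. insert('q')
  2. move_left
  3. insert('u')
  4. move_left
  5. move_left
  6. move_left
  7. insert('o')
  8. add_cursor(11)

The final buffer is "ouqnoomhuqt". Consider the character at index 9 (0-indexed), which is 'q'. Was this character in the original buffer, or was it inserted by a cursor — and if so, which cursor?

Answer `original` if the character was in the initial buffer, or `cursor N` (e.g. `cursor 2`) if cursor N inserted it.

After op 1 (insert('q')): buffer="qnomhqt" (len 7), cursors c1@1 c2@6, authorship 1....2.
After op 2 (move_left): buffer="qnomhqt" (len 7), cursors c1@0 c2@5, authorship 1....2.
After op 3 (insert('u')): buffer="uqnomhuqt" (len 9), cursors c1@1 c2@7, authorship 11....22.
After op 4 (move_left): buffer="uqnomhuqt" (len 9), cursors c1@0 c2@6, authorship 11....22.
After op 5 (move_left): buffer="uqnomhuqt" (len 9), cursors c1@0 c2@5, authorship 11....22.
After op 6 (move_left): buffer="uqnomhuqt" (len 9), cursors c1@0 c2@4, authorship 11....22.
After op 7 (insert('o')): buffer="ouqnoomhuqt" (len 11), cursors c1@1 c2@6, authorship 111..2..22.
After op 8 (add_cursor(11)): buffer="ouqnoomhuqt" (len 11), cursors c1@1 c2@6 c3@11, authorship 111..2..22.
Authorship (.=original, N=cursor N): 1 1 1 . . 2 . . 2 2 .
Index 9: author = 2

Answer: cursor 2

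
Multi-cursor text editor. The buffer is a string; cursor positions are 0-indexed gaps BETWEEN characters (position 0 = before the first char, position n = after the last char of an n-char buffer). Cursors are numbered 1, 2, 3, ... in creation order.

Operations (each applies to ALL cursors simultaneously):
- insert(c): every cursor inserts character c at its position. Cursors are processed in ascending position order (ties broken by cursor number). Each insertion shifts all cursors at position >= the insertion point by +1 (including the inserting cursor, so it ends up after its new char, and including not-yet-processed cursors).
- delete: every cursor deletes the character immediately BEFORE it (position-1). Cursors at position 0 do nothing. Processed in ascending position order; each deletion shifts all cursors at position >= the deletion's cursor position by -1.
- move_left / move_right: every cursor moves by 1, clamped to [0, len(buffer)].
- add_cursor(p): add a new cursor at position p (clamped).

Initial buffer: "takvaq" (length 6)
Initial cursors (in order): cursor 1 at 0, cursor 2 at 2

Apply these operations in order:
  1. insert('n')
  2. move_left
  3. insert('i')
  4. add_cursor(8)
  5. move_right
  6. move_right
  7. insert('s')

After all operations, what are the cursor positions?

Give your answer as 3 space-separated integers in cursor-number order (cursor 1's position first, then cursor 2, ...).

Answer: 4 9 13

Derivation:
After op 1 (insert('n')): buffer="ntankvaq" (len 8), cursors c1@1 c2@4, authorship 1..2....
After op 2 (move_left): buffer="ntankvaq" (len 8), cursors c1@0 c2@3, authorship 1..2....
After op 3 (insert('i')): buffer="intainkvaq" (len 10), cursors c1@1 c2@5, authorship 11..22....
After op 4 (add_cursor(8)): buffer="intainkvaq" (len 10), cursors c1@1 c2@5 c3@8, authorship 11..22....
After op 5 (move_right): buffer="intainkvaq" (len 10), cursors c1@2 c2@6 c3@9, authorship 11..22....
After op 6 (move_right): buffer="intainkvaq" (len 10), cursors c1@3 c2@7 c3@10, authorship 11..22....
After op 7 (insert('s')): buffer="intsainksvaqs" (len 13), cursors c1@4 c2@9 c3@13, authorship 11.1.22.2...3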